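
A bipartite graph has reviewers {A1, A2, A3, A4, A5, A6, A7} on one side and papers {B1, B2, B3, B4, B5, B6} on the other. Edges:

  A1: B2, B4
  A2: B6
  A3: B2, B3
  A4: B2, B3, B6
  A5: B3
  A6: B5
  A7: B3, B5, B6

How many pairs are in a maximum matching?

5

Unit-capacity flow: source→left, listed edges, right→sink; max matching = max flow.
Augmenting path A1→B2 (+1); matched 1.
Augmenting path A2→B6 (+1); matched 2.
Augmenting path A3→B3 (+1); matched 3.
Augmenting path A6→B5 (+1); matched 4.
Augmenting path A4→B2→A1→B4 (+1); matched 5.
No augmenting path remains; maximum matching = 5.
König certificate: {A1, B2, B3, B5, B6} is a vertex cover of size 5 (every listed pair touches it), so no matching can be larger.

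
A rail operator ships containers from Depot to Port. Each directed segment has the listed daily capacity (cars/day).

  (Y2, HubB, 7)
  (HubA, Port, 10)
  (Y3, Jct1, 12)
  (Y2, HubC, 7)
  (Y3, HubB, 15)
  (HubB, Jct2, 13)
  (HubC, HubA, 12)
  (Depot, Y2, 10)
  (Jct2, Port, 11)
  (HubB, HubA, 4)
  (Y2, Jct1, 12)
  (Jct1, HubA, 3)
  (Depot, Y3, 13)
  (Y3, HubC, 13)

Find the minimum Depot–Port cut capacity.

21

Augment Depot→Y2→HubB→HubA→Port: bottleneck 4, flow now 4.
Augment Depot→Y2→HubB→Jct2→Port: bottleneck 3, flow now 7.
Augment Depot→Y2→HubC→HubA→Port: bottleneck 3, flow now 10.
Augment Depot→Y3→HubB→Jct2→Port: bottleneck 8, flow now 18.
Augment Depot→Y3→HubC→HubA→Port: bottleneck 3, flow now 21.
No augmenting path remains; maximum flow = 21.
By max-flow min-cut, the minimum cut capacity equals the max flow.
In the residual graph, reachable from Depot: {Depot, Y2, Y3, HubB, HubC, Jct1, HubA, Jct2}.
Min-cut edges: HubA→Port (10), Jct2→Port (11); capacity 10 + 11 = 21.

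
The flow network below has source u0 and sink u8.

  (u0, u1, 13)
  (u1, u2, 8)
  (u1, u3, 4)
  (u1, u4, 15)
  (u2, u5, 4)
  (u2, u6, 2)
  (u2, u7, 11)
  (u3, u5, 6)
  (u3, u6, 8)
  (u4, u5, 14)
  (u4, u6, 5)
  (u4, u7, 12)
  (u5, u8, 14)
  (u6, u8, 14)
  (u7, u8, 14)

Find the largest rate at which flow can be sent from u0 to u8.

13

Augment u0→u1→u2→u5→u8: bottleneck 4, flow now 4.
Augment u0→u1→u2→u6→u8: bottleneck 2, flow now 6.
Augment u0→u1→u2→u7→u8: bottleneck 2, flow now 8.
Augment u0→u1→u3→u5→u8: bottleneck 4, flow now 12.
Augment u0→u1→u4→u5→u8: bottleneck 1, flow now 13.
No augmenting path remains; maximum flow = 13.
In the residual graph, reachable from u0: {u0}.
Min-cut edges: u0→u1 (13); capacity 13 = 13.
This cut is saturated, so no flow can exceed 13.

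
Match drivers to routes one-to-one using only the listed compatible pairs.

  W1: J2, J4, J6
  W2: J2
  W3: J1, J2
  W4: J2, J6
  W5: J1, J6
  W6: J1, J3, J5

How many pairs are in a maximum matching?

5

Unit-capacity flow: source→left, listed edges, right→sink; max matching = max flow.
Augmenting path W1→J2 (+1); matched 1.
Augmenting path W3→J1 (+1); matched 2.
Augmenting path W4→J6 (+1); matched 3.
Augmenting path W6→J3 (+1); matched 4.
Augmenting path W2→J2→W1→J4 (+1); matched 5.
No augmenting path remains; maximum matching = 5.
König certificate: {W1, W6, J1, J2, J6} is a vertex cover of size 5 (every listed pair touches it), so no matching can be larger.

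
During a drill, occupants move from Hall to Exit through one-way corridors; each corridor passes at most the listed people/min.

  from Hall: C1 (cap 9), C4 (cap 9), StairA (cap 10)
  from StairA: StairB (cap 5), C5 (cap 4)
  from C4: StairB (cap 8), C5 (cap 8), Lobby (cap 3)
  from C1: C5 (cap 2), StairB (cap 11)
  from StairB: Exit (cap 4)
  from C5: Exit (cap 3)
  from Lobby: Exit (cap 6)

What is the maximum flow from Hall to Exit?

Augment Hall→StairA→StairB→Exit: bottleneck 4, flow now 4.
Augment Hall→StairA→C5→Exit: bottleneck 3, flow now 7.
Augment Hall→C4→Lobby→Exit: bottleneck 3, flow now 10.
No augmenting path remains; maximum flow = 10.
In the residual graph, reachable from Hall: {Hall, StairA, C4, C1, StairB, C5}.
Min-cut edges: C4→Lobby (3), StairB→Exit (4), C5→Exit (3); capacity 3 + 4 + 3 = 10.
This cut is saturated, so no flow can exceed 10.

10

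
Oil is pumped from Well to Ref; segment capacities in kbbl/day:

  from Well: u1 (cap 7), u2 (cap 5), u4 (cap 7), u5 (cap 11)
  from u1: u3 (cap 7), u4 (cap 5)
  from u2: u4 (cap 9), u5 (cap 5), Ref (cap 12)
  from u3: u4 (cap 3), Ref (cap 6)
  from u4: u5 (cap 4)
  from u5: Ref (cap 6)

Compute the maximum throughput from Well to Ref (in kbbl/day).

Augment Well→u2→Ref: bottleneck 5, flow now 5.
Augment Well→u5→Ref: bottleneck 6, flow now 11.
Augment Well→u1→u3→Ref: bottleneck 6, flow now 17.
No augmenting path remains; maximum flow = 17.
In the residual graph, reachable from Well: {Well, u1, u3, u4, u5}.
Min-cut edges: Well→u2 (5), u3→Ref (6), u5→Ref (6); capacity 5 + 6 + 6 = 17.
This cut is saturated, so no flow can exceed 17.

17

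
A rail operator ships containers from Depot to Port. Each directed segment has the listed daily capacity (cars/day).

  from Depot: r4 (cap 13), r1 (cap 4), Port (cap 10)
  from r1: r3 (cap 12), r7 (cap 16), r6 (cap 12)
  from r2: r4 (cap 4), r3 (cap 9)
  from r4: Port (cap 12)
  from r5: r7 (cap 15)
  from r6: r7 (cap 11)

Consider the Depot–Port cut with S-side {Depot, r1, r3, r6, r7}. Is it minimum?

Given cut capacity: 13 + 10 = 23.
Augment Depot→Port: bottleneck 10, flow now 10.
Augment Depot→r4→Port: bottleneck 12, flow now 22.
No augmenting path remains; maximum flow = 22.
In the residual graph, reachable from Depot: {Depot, r1, r3, r4, r6, r7}.
Min-cut edges: Depot→Port (10), r4→Port (12); capacity 10 + 12 = 22.
Cut capacity 23 exceeds the max flow 22, so it is not minimum.

No — its capacity is 23, but the minimum cut has capacity 22.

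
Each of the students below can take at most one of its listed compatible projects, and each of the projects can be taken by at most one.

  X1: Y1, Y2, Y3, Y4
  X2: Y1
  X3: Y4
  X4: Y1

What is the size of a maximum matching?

Unit-capacity flow: source→left, listed edges, right→sink; max matching = max flow.
Augmenting path X1→Y1 (+1); matched 1.
Augmenting path X3→Y4 (+1); matched 2.
Augmenting path X2→Y1→X1→Y2 (+1); matched 3.
No augmenting path remains; maximum matching = 3.
König certificate: {X1, X3, Y1} is a vertex cover of size 3 (every listed pair touches it), so no matching can be larger.

3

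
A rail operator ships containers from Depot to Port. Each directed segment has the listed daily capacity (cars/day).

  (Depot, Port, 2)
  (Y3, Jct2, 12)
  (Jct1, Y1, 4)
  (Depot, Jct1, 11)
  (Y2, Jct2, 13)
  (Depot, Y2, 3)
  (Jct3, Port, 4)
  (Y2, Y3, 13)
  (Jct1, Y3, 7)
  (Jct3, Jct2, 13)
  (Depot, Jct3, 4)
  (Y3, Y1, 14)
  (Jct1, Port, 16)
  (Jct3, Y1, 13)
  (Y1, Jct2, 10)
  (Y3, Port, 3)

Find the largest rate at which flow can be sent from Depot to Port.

Augment Depot→Port: bottleneck 2, flow now 2.
Augment Depot→Jct3→Port: bottleneck 4, flow now 6.
Augment Depot→Jct1→Port: bottleneck 11, flow now 17.
Augment Depot→Y2→Y3→Port: bottleneck 3, flow now 20.
No augmenting path remains; maximum flow = 20.
In the residual graph, reachable from Depot: {Depot}.
Min-cut edges: Depot→Y2 (3), Depot→Jct3 (4), Depot→Jct1 (11), Depot→Port (2); capacity 3 + 4 + 11 + 2 = 20.
This cut is saturated, so no flow can exceed 20.

20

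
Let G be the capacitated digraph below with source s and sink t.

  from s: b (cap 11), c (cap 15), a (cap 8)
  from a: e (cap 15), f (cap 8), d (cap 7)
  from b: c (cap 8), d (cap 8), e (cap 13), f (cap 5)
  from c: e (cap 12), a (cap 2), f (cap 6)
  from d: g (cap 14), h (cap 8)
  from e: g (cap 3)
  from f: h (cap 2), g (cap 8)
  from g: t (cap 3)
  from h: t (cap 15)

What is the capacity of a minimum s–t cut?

13

Augment s→a→d→g→t: bottleneck 3, flow now 3.
Augment s→a→d→h→t: bottleneck 4, flow now 7.
Augment s→a→f→h→t: bottleneck 1, flow now 8.
Augment s→b→d→h→t: bottleneck 4, flow now 12.
Augment s→b→f→h→t: bottleneck 1, flow now 13.
No augmenting path remains; maximum flow = 13.
By max-flow min-cut, the minimum cut capacity equals the max flow.
In the residual graph, reachable from s: {s, a, b, c, d, e, f, g}.
Min-cut edges: d→h (8), f→h (2), g→t (3); capacity 8 + 2 + 3 = 13.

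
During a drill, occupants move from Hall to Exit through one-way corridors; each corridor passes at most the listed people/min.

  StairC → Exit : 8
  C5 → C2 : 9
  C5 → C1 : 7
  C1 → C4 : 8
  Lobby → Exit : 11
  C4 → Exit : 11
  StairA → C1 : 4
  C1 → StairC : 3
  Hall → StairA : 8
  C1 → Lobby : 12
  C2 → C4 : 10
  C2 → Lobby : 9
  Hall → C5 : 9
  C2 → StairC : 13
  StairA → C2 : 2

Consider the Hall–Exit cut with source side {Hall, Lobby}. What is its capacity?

28

Edges leaving {Hall, Lobby}: Hall→StairA (8), Hall→C5 (9), Lobby→Exit (11).
Cut capacity = 8 + 9 + 11 = 28.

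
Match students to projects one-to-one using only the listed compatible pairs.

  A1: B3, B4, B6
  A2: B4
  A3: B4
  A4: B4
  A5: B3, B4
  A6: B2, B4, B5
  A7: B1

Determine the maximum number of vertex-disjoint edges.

5

Unit-capacity flow: source→left, listed edges, right→sink; max matching = max flow.
Augmenting path A1→B3 (+1); matched 1.
Augmenting path A2→B4 (+1); matched 2.
Augmenting path A6→B2 (+1); matched 3.
Augmenting path A7→B1 (+1); matched 4.
Augmenting path A5→B3→A1→B6 (+1); matched 5.
No augmenting path remains; maximum matching = 5.
König certificate: {A1, A5, A6, A7, B4} is a vertex cover of size 5 (every listed pair touches it), so no matching can be larger.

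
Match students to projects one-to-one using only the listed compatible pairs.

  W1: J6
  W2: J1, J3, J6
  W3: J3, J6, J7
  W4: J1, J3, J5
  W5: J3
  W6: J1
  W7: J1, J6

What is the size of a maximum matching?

5

Unit-capacity flow: source→left, listed edges, right→sink; max matching = max flow.
Augmenting path W1→J6 (+1); matched 1.
Augmenting path W2→J1 (+1); matched 2.
Augmenting path W3→J3 (+1); matched 3.
Augmenting path W4→J5 (+1); matched 4.
Augmenting path W5→J3→W3→J7 (+1); matched 5.
No augmenting path remains; maximum matching = 5.
König certificate: {W3, W4, J1, J3, J6} is a vertex cover of size 5 (every listed pair touches it), so no matching can be larger.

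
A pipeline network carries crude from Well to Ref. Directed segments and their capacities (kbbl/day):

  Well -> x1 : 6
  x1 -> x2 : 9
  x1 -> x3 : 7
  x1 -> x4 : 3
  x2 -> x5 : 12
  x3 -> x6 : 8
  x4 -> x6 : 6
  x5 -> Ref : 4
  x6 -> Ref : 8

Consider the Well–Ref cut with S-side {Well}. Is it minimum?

Yes — it is a minimum cut (capacity 6).

Given cut capacity: 6 = 6.
Augment Well→x1→x2→x5→Ref: bottleneck 4, flow now 4.
Augment Well→x1→x3→x6→Ref: bottleneck 2, flow now 6.
No augmenting path remains; maximum flow = 6.
Cut capacity 6 equals the max flow, so it is a minimum cut.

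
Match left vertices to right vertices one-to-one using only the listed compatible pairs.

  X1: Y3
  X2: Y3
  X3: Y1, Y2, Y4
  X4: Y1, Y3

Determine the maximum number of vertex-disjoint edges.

3

Unit-capacity flow: source→left, listed edges, right→sink; max matching = max flow.
Augmenting path X1→Y3 (+1); matched 1.
Augmenting path X3→Y1 (+1); matched 2.
Augmenting path X4→Y1→X3→Y2 (+1); matched 3.
No augmenting path remains; maximum matching = 3.
König certificate: {X3, X4, Y3} is a vertex cover of size 3 (every listed pair touches it), so no matching can be larger.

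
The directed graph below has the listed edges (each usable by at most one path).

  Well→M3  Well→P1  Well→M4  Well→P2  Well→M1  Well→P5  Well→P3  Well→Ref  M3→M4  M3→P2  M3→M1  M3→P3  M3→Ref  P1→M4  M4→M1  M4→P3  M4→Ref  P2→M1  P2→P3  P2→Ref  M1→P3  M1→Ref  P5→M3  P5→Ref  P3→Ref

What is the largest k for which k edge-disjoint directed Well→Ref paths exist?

7

Assign every edge capacity 1; by Menger, the answer equals the max flow.
Path Well→Ref (+1); total 1.
Path Well→M3→Ref (+1); total 2.
Path Well→M4→Ref (+1); total 3.
Path Well→P2→Ref (+1); total 4.
Path Well→M1→Ref (+1); total 5.
Path Well→P5→Ref (+1); total 6.
Path Well→P3→Ref (+1); total 7.
No residual Well→Ref path; max flow = 7.
Certifying cut of size 7: {M1→Ref, M4→Ref, P3→Ref, Well→M3, Well→P2, Well→P5, Well→Ref}.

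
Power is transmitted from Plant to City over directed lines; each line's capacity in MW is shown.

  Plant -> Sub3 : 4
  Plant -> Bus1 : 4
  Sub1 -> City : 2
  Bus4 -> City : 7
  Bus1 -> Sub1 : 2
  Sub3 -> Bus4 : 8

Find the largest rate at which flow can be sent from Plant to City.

6

Augment Plant→Bus1→Sub1→City: bottleneck 2, flow now 2.
Augment Plant→Sub3→Bus4→City: bottleneck 4, flow now 6.
No augmenting path remains; maximum flow = 6.
In the residual graph, reachable from Plant: {Plant, Bus1}.
Min-cut edges: Plant→Sub3 (4), Bus1→Sub1 (2); capacity 4 + 2 = 6.
This cut is saturated, so no flow can exceed 6.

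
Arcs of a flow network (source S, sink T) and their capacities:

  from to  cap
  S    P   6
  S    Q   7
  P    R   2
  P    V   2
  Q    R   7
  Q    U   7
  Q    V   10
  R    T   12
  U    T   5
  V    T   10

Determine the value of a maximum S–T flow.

11

Augment S→P→R→T: bottleneck 2, flow now 2.
Augment S→P→V→T: bottleneck 2, flow now 4.
Augment S→Q→R→T: bottleneck 7, flow now 11.
No augmenting path remains; maximum flow = 11.
In the residual graph, reachable from S: {S, P}.
Min-cut edges: S→Q (7), P→R (2), P→V (2); capacity 7 + 2 + 2 = 11.
This cut is saturated, so no flow can exceed 11.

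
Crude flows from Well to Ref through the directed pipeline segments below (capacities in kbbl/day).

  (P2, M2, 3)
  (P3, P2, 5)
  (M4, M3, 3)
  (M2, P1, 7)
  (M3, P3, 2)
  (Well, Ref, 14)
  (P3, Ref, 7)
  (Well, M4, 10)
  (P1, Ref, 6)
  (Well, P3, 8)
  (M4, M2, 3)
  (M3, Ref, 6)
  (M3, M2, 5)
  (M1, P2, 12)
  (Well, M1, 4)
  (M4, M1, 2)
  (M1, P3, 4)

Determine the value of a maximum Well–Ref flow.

30

Augment Well→Ref: bottleneck 14, flow now 14.
Augment Well→P3→Ref: bottleneck 7, flow now 21.
Augment Well→M4→M3→Ref: bottleneck 3, flow now 24.
Augment Well→M4→M2→P1→Ref: bottleneck 3, flow now 27.
Augment Well→M1→P2→M2→P1→Ref: bottleneck 3, flow now 30.
No augmenting path remains; maximum flow = 30.
In the residual graph, reachable from Well: {Well, M4, M1, P3, P2}.
Min-cut edges: Well→Ref (14), M4→M3 (3), M4→M2 (3), P3→Ref (7), P2→M2 (3); capacity 14 + 3 + 3 + 7 + 3 = 30.
This cut is saturated, so no flow can exceed 30.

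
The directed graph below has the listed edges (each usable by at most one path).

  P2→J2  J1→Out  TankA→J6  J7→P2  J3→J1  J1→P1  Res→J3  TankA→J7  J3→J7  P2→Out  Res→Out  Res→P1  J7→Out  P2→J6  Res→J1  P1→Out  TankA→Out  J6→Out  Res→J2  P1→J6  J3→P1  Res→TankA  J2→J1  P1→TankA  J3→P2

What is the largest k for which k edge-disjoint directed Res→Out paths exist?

6

Assign every edge capacity 1; by Menger, the answer equals the max flow.
Path Res→Out (+1); total 1.
Path Res→TankA→Out (+1); total 2.
Path Res→P1→Out (+1); total 3.
Path Res→J1→Out (+1); total 4.
Path Res→J3→J7→Out (+1); total 5.
Path Res→J2→J1→P1→J6→Out (+1); total 6.
No residual Res→Out path; max flow = 6.
Certifying cut of size 6: {Res→J1, Res→J2, Res→J3, Res→Out, Res→P1, Res→TankA}.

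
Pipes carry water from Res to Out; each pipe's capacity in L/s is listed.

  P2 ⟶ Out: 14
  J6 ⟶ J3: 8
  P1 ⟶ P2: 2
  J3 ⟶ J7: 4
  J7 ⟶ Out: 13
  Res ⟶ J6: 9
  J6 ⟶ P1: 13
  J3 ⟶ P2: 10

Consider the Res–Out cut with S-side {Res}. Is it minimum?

Given cut capacity: 9 = 9.
Augment Res→J6→P1→P2→Out: bottleneck 2, flow now 2.
Augment Res→J6→J3→J7→Out: bottleneck 4, flow now 6.
Augment Res→J6→J3→P2→Out: bottleneck 3, flow now 9.
No augmenting path remains; maximum flow = 9.
Cut capacity 9 equals the max flow, so it is a minimum cut.

Yes — it is a minimum cut (capacity 9).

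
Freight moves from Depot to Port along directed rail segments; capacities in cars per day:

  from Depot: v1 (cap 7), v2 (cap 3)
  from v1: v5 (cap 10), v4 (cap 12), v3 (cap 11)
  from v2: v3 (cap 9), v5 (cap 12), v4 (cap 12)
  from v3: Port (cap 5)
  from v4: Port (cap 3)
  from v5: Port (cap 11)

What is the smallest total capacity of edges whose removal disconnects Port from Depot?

10

Augment Depot→v1→v3→Port: bottleneck 5, flow now 5.
Augment Depot→v1→v4→Port: bottleneck 2, flow now 7.
Augment Depot→v2→v4→Port: bottleneck 1, flow now 8.
Augment Depot→v2→v5→Port: bottleneck 2, flow now 10.
No augmenting path remains; maximum flow = 10.
By max-flow min-cut, the minimum cut capacity equals the max flow.
In the residual graph, reachable from Depot: {Depot}.
Min-cut edges: Depot→v1 (7), Depot→v2 (3); capacity 7 + 3 = 10.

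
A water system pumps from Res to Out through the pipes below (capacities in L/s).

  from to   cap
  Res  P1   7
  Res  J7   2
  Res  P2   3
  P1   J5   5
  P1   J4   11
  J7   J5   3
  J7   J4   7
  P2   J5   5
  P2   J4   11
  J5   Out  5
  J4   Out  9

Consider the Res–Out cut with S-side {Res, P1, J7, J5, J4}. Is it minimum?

No — its capacity is 17, but the minimum cut has capacity 12.

Given cut capacity: 3 + 5 + 9 = 17.
Augment Res→P1→J5→Out: bottleneck 5, flow now 5.
Augment Res→P1→J4→Out: bottleneck 2, flow now 7.
Augment Res→J7→J4→Out: bottleneck 2, flow now 9.
Augment Res→P2→J4→Out: bottleneck 3, flow now 12.
No augmenting path remains; maximum flow = 12.
In the residual graph, reachable from Res: {Res}.
Min-cut edges: Res→P1 (7), Res→J7 (2), Res→P2 (3); capacity 7 + 2 + 3 = 12.
Cut capacity 17 exceeds the max flow 12, so it is not minimum.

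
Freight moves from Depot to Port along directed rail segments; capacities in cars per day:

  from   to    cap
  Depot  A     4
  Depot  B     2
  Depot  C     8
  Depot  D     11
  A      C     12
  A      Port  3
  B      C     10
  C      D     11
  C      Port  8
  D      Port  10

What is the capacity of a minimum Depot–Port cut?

Augment Depot→A→Port: bottleneck 3, flow now 3.
Augment Depot→C→Port: bottleneck 8, flow now 11.
Augment Depot→D→Port: bottleneck 10, flow now 21.
No augmenting path remains; maximum flow = 21.
By max-flow min-cut, the minimum cut capacity equals the max flow.
In the residual graph, reachable from Depot: {Depot, A, B, C, D}.
Min-cut edges: A→Port (3), C→Port (8), D→Port (10); capacity 3 + 8 + 10 = 21.

21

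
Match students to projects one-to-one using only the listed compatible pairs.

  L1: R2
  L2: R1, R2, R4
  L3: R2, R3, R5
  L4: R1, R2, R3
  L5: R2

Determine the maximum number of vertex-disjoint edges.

Unit-capacity flow: source→left, listed edges, right→sink; max matching = max flow.
Augmenting path L1→R2 (+1); matched 1.
Augmenting path L2→R1 (+1); matched 2.
Augmenting path L3→R3 (+1); matched 3.
Augmenting path L4→R1→L2→R4 (+1); matched 4.
No augmenting path remains; maximum matching = 4.
König certificate: {L2, L3, L4, R2} is a vertex cover of size 4 (every listed pair touches it), so no matching can be larger.

4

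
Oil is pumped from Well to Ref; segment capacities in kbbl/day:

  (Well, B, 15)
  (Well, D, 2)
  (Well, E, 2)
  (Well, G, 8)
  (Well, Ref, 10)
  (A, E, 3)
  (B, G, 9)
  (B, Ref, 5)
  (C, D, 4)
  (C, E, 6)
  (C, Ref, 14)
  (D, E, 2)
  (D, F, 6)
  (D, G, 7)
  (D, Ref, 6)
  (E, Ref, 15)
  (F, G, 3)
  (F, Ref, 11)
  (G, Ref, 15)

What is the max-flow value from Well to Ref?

34

Augment Well→Ref: bottleneck 10, flow now 10.
Augment Well→B→Ref: bottleneck 5, flow now 15.
Augment Well→D→Ref: bottleneck 2, flow now 17.
Augment Well→E→Ref: bottleneck 2, flow now 19.
Augment Well→G→Ref: bottleneck 8, flow now 27.
Augment Well→B→G→Ref: bottleneck 7, flow now 34.
No augmenting path remains; maximum flow = 34.
In the residual graph, reachable from Well: {Well, B, G}.
Min-cut edges: Well→D (2), Well→E (2), Well→Ref (10), B→Ref (5), G→Ref (15); capacity 2 + 2 + 10 + 5 + 15 = 34.
This cut is saturated, so no flow can exceed 34.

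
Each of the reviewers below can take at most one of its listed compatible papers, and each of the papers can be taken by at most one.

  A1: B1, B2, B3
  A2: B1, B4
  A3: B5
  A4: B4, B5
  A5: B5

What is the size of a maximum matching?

4

Unit-capacity flow: source→left, listed edges, right→sink; max matching = max flow.
Augmenting path A1→B1 (+1); matched 1.
Augmenting path A2→B4 (+1); matched 2.
Augmenting path A3→B5 (+1); matched 3.
Augmenting path A4→B4→A2→B1→A1→B2 (+1); matched 4.
No augmenting path remains; maximum matching = 4.
König certificate: {A1, A2, A4, B5} is a vertex cover of size 4 (every listed pair touches it), so no matching can be larger.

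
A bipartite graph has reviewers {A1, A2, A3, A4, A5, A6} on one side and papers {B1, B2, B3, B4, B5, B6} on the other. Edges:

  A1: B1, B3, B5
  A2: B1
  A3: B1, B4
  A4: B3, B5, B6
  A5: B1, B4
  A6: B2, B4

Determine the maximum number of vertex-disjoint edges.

Unit-capacity flow: source→left, listed edges, right→sink; max matching = max flow.
Augmenting path A1→B1 (+1); matched 1.
Augmenting path A3→B4 (+1); matched 2.
Augmenting path A4→B3 (+1); matched 3.
Augmenting path A6→B2 (+1); matched 4.
Augmenting path A2→B1→A1→B5 (+1); matched 5.
No augmenting path remains; maximum matching = 5.
König certificate: {A1, A4, A6, B1, B4} is a vertex cover of size 5 (every listed pair touches it), so no matching can be larger.

5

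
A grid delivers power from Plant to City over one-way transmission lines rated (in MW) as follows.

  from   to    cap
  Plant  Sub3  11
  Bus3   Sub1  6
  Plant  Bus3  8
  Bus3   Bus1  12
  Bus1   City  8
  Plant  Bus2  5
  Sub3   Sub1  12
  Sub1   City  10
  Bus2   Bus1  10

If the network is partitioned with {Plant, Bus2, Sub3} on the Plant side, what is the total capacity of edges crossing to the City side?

Edges leaving {Plant, Bus2, Sub3}: Plant→Bus3 (8), Bus2→Bus1 (10), Sub3→Sub1 (12).
Cut capacity = 8 + 10 + 12 = 30.

30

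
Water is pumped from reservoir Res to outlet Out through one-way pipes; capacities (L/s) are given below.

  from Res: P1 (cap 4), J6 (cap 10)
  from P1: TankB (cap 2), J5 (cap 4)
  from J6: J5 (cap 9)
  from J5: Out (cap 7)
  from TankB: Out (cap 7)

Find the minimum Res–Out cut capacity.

Augment Res→P1→J5→Out: bottleneck 4, flow now 4.
Augment Res→J6→J5→Out: bottleneck 3, flow now 7.
Augment Res→J6→J5→P1→TankB→Out: bottleneck 2, flow now 9. (uses reverse residual edge)
No augmenting path remains; maximum flow = 9.
By max-flow min-cut, the minimum cut capacity equals the max flow.
In the residual graph, reachable from Res: {Res, P1, J6, J5}.
Min-cut edges: P1→TankB (2), J5→Out (7); capacity 2 + 7 = 9.

9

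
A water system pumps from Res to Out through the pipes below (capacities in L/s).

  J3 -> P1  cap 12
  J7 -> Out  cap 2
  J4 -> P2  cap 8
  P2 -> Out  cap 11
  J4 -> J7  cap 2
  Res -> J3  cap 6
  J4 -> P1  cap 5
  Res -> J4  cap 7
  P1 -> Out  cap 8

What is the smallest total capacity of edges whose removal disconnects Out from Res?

Augment Res→J3→P1→Out: bottleneck 6, flow now 6.
Augment Res→J4→P1→Out: bottleneck 2, flow now 8.
Augment Res→J4→J7→Out: bottleneck 2, flow now 10.
Augment Res→J4→P2→Out: bottleneck 3, flow now 13.
No augmenting path remains; maximum flow = 13.
By max-flow min-cut, the minimum cut capacity equals the max flow.
In the residual graph, reachable from Res: {Res}.
Min-cut edges: Res→J3 (6), Res→J4 (7); capacity 6 + 7 = 13.

13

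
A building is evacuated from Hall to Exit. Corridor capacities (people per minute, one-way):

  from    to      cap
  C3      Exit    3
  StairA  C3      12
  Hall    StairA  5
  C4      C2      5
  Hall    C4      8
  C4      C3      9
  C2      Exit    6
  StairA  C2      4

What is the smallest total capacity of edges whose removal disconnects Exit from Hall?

Augment Hall→C4→C2→Exit: bottleneck 5, flow now 5.
Augment Hall→C4→C3→Exit: bottleneck 3, flow now 8.
Augment Hall→StairA→C2→Exit: bottleneck 1, flow now 9.
No augmenting path remains; maximum flow = 9.
By max-flow min-cut, the minimum cut capacity equals the max flow.
In the residual graph, reachable from Hall: {Hall, C4, StairA, C2, C3}.
Min-cut edges: C2→Exit (6), C3→Exit (3); capacity 6 + 3 = 9.

9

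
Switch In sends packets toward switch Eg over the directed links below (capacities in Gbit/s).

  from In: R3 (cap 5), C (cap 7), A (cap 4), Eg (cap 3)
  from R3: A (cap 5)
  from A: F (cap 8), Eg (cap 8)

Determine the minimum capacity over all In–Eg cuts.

Augment In→Eg: bottleneck 3, flow now 3.
Augment In→A→Eg: bottleneck 4, flow now 7.
Augment In→R3→A→Eg: bottleneck 4, flow now 11.
No augmenting path remains; maximum flow = 11.
By max-flow min-cut, the minimum cut capacity equals the max flow.
In the residual graph, reachable from In: {In, R3, C, A, F}.
Min-cut edges: In→Eg (3), A→Eg (8); capacity 3 + 8 = 11.

11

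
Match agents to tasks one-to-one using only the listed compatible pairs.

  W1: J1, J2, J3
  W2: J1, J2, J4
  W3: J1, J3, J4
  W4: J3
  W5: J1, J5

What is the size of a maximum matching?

5

Unit-capacity flow: source→left, listed edges, right→sink; max matching = max flow.
Augmenting path W1→J1 (+1); matched 1.
Augmenting path W2→J2 (+1); matched 2.
Augmenting path W3→J3 (+1); matched 3.
Augmenting path W5→J5 (+1); matched 4.
Augmenting path W4→J3→W3→J4 (+1); matched 5.
No augmenting path remains; maximum matching = 5.
König certificate: {W1, W2, W3, W4, W5} is a vertex cover of size 5 (every listed pair touches it), so no matching can be larger.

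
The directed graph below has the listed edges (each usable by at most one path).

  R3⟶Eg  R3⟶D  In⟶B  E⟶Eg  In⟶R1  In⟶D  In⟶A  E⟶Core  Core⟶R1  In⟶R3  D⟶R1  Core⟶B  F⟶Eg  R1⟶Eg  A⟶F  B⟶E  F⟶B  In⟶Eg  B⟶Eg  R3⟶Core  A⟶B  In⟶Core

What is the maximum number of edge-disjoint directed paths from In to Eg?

6

Assign every edge capacity 1; by Menger, the answer equals the max flow.
Path In→Eg (+1); total 1.
Path In→R3→Eg (+1); total 2.
Path In→B→Eg (+1); total 3.
Path In→R1→Eg (+1); total 4.
Path In→A→F→Eg (+1); total 5.
Path In→Core→B→E→Eg (+1); total 6.
No residual In→Eg path; max flow = 6.
Certifying cut of size 6: {In→A, In→B, In→Core, In→Eg, In→R3, R1→Eg}.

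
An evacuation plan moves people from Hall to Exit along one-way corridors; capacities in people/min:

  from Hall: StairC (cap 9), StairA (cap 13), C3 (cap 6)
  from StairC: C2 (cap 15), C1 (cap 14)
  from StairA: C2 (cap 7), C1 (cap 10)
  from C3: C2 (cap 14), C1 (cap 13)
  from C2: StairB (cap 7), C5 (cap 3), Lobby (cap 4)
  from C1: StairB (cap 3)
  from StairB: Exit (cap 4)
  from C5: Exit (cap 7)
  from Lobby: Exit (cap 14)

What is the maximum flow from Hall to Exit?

Augment Hall→StairC→C2→StairB→Exit: bottleneck 4, flow now 4.
Augment Hall→StairC→C2→C5→Exit: bottleneck 3, flow now 7.
Augment Hall→StairC→C2→Lobby→Exit: bottleneck 2, flow now 9.
Augment Hall→StairA→C2→Lobby→Exit: bottleneck 2, flow now 11.
No augmenting path remains; maximum flow = 11.
In the residual graph, reachable from Hall: {Hall, StairC, StairA, C3, C2, C1, StairB}.
Min-cut edges: C2→C5 (3), C2→Lobby (4), StairB→Exit (4); capacity 3 + 4 + 4 = 11.
This cut is saturated, so no flow can exceed 11.

11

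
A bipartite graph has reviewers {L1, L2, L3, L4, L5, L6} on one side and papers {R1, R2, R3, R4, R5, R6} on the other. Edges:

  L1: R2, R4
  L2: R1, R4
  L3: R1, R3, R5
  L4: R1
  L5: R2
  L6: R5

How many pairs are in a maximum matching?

Unit-capacity flow: source→left, listed edges, right→sink; max matching = max flow.
Augmenting path L1→R2 (+1); matched 1.
Augmenting path L2→R1 (+1); matched 2.
Augmenting path L3→R3 (+1); matched 3.
Augmenting path L6→R5 (+1); matched 4.
Augmenting path L4→R1→L2→R4 (+1); matched 5.
No augmenting path remains; maximum matching = 5.
König certificate: {L3, L6, R1, R2, R4} is a vertex cover of size 5 (every listed pair touches it), so no matching can be larger.

5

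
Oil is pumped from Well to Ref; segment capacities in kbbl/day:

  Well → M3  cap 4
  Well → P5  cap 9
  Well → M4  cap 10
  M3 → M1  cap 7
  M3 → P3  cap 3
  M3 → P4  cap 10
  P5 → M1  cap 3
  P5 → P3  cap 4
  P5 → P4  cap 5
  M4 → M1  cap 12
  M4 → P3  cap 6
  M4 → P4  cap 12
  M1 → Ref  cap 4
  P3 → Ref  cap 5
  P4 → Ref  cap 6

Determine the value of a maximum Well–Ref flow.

Augment Well→M3→M1→Ref: bottleneck 4, flow now 4.
Augment Well→P5→P3→Ref: bottleneck 4, flow now 8.
Augment Well→P5→P4→Ref: bottleneck 5, flow now 13.
Augment Well→M4→P3→Ref: bottleneck 1, flow now 14.
Augment Well→M4→P4→Ref: bottleneck 1, flow now 15.
No augmenting path remains; maximum flow = 15.
In the residual graph, reachable from Well: {Well, M3, P5, M4, M1, P3, P4}.
Min-cut edges: M1→Ref (4), P3→Ref (5), P4→Ref (6); capacity 4 + 5 + 6 = 15.
This cut is saturated, so no flow can exceed 15.

15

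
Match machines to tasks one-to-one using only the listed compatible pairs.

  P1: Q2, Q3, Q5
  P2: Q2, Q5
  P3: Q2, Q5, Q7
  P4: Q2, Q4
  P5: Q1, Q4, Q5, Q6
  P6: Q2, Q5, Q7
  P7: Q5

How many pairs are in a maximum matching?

Unit-capacity flow: source→left, listed edges, right→sink; max matching = max flow.
Augmenting path P1→Q2 (+1); matched 1.
Augmenting path P2→Q5 (+1); matched 2.
Augmenting path P3→Q7 (+1); matched 3.
Augmenting path P4→Q4 (+1); matched 4.
Augmenting path P5→Q1 (+1); matched 5.
Augmenting path P6→Q2→P1→Q3 (+1); matched 6.
No augmenting path remains; maximum matching = 6.
König certificate: {P1, P4, P5, Q2, Q5, Q7} is a vertex cover of size 6 (every listed pair touches it), so no matching can be larger.

6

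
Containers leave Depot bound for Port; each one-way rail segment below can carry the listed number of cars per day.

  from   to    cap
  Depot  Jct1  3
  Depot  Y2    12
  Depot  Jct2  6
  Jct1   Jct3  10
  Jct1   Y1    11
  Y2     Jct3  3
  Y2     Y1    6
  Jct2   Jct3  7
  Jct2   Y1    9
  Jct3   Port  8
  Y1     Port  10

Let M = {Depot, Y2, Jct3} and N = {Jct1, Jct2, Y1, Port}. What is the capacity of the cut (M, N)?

Edges leaving {Depot, Y2, Jct3}: Depot→Jct1 (3), Depot→Jct2 (6), Y2→Y1 (6), Jct3→Port (8).
Cut capacity = 3 + 6 + 6 + 8 = 23.

23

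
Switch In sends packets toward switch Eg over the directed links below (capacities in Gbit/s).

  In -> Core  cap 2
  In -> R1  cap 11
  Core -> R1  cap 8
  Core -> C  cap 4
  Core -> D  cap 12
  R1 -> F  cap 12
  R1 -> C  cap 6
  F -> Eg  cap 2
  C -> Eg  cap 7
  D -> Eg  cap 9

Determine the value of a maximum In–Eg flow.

10

Augment In→Core→C→Eg: bottleneck 2, flow now 2.
Augment In→R1→F→Eg: bottleneck 2, flow now 4.
Augment In→R1→C→Eg: bottleneck 5, flow now 9.
Augment In→R1→C→Core→D→Eg: bottleneck 1, flow now 10. (uses reverse residual edge)
No augmenting path remains; maximum flow = 10.
In the residual graph, reachable from In: {In, R1, F}.
Min-cut edges: In→Core (2), R1→C (6), F→Eg (2); capacity 2 + 6 + 2 = 10.
This cut is saturated, so no flow can exceed 10.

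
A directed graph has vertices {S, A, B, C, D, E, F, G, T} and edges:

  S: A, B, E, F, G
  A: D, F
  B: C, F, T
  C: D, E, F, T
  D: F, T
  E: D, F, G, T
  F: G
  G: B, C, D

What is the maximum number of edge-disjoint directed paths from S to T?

4

Assign every edge capacity 1; by Menger, the answer equals the max flow.
Path S→B→T (+1); total 1.
Path S→E→T (+1); total 2.
Path S→A→D→T (+1); total 3.
Path S→G→C→T (+1); total 4.
No residual S→T path; max flow = 4.
Certifying cut of size 4: {B→T, C→T, D→T, E→T}.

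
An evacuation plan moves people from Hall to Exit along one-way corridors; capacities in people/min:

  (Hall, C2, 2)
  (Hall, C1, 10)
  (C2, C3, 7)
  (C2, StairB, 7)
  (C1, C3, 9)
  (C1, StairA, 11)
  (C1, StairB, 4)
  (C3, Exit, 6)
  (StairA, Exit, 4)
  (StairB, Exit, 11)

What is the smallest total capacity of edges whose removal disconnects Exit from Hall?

Augment Hall→C2→C3→Exit: bottleneck 2, flow now 2.
Augment Hall→C1→C3→Exit: bottleneck 4, flow now 6.
Augment Hall→C1→StairA→Exit: bottleneck 4, flow now 10.
Augment Hall→C1→StairB→Exit: bottleneck 2, flow now 12.
No augmenting path remains; maximum flow = 12.
By max-flow min-cut, the minimum cut capacity equals the max flow.
In the residual graph, reachable from Hall: {Hall}.
Min-cut edges: Hall→C2 (2), Hall→C1 (10); capacity 2 + 10 = 12.

12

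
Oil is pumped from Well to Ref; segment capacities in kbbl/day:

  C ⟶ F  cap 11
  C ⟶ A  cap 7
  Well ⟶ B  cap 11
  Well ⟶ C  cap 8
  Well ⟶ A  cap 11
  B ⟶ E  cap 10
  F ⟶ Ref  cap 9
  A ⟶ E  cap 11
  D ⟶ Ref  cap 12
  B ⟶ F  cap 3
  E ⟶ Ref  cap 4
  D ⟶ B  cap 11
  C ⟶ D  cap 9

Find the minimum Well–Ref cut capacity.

Augment Well→A→E→Ref: bottleneck 4, flow now 4.
Augment Well→B→F→Ref: bottleneck 3, flow now 7.
Augment Well→C→D→Ref: bottleneck 8, flow now 15.
No augmenting path remains; maximum flow = 15.
By max-flow min-cut, the minimum cut capacity equals the max flow.
In the residual graph, reachable from Well: {Well, A, B, E}.
Min-cut edges: Well→C (8), B→F (3), E→Ref (4); capacity 8 + 3 + 4 = 15.

15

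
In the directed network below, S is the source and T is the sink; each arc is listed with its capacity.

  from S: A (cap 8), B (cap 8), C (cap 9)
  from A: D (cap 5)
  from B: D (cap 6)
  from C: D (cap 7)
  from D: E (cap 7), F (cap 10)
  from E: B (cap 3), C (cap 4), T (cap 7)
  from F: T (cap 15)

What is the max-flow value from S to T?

Augment S→A→D→E→T: bottleneck 5, flow now 5.
Augment S→B→D→E→T: bottleneck 2, flow now 7.
Augment S→B→D→F→T: bottleneck 4, flow now 11.
Augment S→C→D→F→T: bottleneck 6, flow now 17.
No augmenting path remains; maximum flow = 17.
In the residual graph, reachable from S: {S, A, B, C, D}.
Min-cut edges: D→E (7), D→F (10); capacity 7 + 10 = 17.
This cut is saturated, so no flow can exceed 17.

17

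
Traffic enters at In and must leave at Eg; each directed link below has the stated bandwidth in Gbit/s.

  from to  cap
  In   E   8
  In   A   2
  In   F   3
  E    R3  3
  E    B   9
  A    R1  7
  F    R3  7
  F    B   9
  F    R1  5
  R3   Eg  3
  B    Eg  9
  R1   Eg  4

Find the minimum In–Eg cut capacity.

Augment In→E→R3→Eg: bottleneck 3, flow now 3.
Augment In→E→B→Eg: bottleneck 5, flow now 8.
Augment In→A→R1→Eg: bottleneck 2, flow now 10.
Augment In→F→B→Eg: bottleneck 3, flow now 13.
No augmenting path remains; maximum flow = 13.
By max-flow min-cut, the minimum cut capacity equals the max flow.
In the residual graph, reachable from In: {In}.
Min-cut edges: In→E (8), In→A (2), In→F (3); capacity 8 + 2 + 3 = 13.

13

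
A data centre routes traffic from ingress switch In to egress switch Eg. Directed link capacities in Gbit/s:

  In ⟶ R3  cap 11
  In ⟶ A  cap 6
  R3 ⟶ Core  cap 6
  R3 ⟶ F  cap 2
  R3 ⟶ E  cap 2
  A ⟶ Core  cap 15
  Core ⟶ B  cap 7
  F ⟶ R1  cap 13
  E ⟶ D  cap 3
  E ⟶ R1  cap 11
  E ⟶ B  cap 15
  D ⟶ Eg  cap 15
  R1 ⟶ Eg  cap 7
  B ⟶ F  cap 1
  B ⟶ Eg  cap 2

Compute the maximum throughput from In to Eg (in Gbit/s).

Augment In→R3→Core→B→Eg: bottleneck 2, flow now 2.
Augment In→R3→F→R1→Eg: bottleneck 2, flow now 4.
Augment In→R3→E→D→Eg: bottleneck 2, flow now 6.
Augment In→R3→Core→B→F→R1→Eg: bottleneck 1, flow now 7.
No augmenting path remains; maximum flow = 7.
In the residual graph, reachable from In: {In, R3, A, Core, B}.
Min-cut edges: R3→F (2), R3→E (2), B→F (1), B→Eg (2); capacity 2 + 2 + 1 + 2 = 7.
This cut is saturated, so no flow can exceed 7.

7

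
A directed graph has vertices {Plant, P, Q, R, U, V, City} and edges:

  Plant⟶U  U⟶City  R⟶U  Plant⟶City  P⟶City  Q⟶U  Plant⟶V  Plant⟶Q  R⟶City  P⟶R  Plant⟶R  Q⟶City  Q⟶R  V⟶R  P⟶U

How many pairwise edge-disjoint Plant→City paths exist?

4

Assign every edge capacity 1; by Menger, the answer equals the max flow.
Path Plant→City (+1); total 1.
Path Plant→Q→City (+1); total 2.
Path Plant→R→City (+1); total 3.
Path Plant→U→City (+1); total 4.
No residual Plant→City path; max flow = 4.
Certifying cut of size 4: {Plant→City, Plant→Q, R→City, U→City}.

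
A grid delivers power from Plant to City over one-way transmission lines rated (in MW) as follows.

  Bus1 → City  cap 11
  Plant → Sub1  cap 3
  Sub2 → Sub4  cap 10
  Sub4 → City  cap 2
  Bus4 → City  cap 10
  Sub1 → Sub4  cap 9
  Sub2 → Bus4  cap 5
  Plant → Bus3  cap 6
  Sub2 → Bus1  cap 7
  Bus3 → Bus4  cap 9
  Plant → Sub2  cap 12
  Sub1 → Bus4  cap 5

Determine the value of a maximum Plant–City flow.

Augment Plant→Sub1→Bus4→City: bottleneck 3, flow now 3.
Augment Plant→Sub2→Bus1→City: bottleneck 7, flow now 10.
Augment Plant→Sub2→Bus4→City: bottleneck 5, flow now 15.
Augment Plant→Bus3→Bus4→City: bottleneck 2, flow now 17.
Augment Plant→Bus3→Bus4→Sub1→Sub4→City: bottleneck 2, flow now 19. (uses reverse residual edge)
No augmenting path remains; maximum flow = 19.
In the residual graph, reachable from Plant: {Plant, Sub1, Sub2, Bus3, Bus4, Sub4}.
Min-cut edges: Sub2→Bus1 (7), Bus4→City (10), Sub4→City (2); capacity 7 + 10 + 2 = 19.
This cut is saturated, so no flow can exceed 19.

19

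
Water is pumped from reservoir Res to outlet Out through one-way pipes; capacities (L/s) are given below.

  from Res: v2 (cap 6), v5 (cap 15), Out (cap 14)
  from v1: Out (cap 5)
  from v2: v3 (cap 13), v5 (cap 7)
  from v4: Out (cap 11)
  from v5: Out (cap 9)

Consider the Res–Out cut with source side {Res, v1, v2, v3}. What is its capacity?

Edges leaving {Res, v1, v2, v3}: Res→v5 (15), Res→Out (14), v1→Out (5), v2→v5 (7).
Cut capacity = 15 + 14 + 5 + 7 = 41.

41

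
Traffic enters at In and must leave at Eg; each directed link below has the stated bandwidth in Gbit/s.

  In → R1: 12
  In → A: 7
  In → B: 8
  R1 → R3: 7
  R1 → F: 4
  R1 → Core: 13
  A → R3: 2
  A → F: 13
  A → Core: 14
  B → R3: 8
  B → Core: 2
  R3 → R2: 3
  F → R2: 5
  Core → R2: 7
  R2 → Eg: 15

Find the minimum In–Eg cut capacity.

Augment In→R1→R3→R2→Eg: bottleneck 3, flow now 3.
Augment In→R1→F→R2→Eg: bottleneck 4, flow now 7.
Augment In→R1→Core→R2→Eg: bottleneck 5, flow now 12.
Augment In→A→F→R2→Eg: bottleneck 1, flow now 13.
Augment In→A→Core→R2→Eg: bottleneck 2, flow now 15.
No augmenting path remains; maximum flow = 15.
By max-flow min-cut, the minimum cut capacity equals the max flow.
In the residual graph, reachable from In: {In, R1, A, B, R3, F, Core}.
Min-cut edges: R3→R2 (3), F→R2 (5), Core→R2 (7); capacity 3 + 5 + 7 = 15.

15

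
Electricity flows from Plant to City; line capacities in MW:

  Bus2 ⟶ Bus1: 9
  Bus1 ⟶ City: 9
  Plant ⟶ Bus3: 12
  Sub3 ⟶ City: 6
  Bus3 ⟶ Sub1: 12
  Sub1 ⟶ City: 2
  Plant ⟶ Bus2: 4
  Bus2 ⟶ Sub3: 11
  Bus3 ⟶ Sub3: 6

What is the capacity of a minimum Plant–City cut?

Augment Plant→Bus2→Sub3→City: bottleneck 4, flow now 4.
Augment Plant→Bus3→Sub3→City: bottleneck 2, flow now 6.
Augment Plant→Bus3→Sub1→City: bottleneck 2, flow now 8.
Augment Plant→Bus3→Sub3→Bus2→Bus1→City: bottleneck 4, flow now 12. (uses reverse residual edge)
No augmenting path remains; maximum flow = 12.
By max-flow min-cut, the minimum cut capacity equals the max flow.
In the residual graph, reachable from Plant: {Plant, Bus3, Sub1}.
Min-cut edges: Plant→Bus2 (4), Bus3→Sub3 (6), Sub1→City (2); capacity 4 + 6 + 2 = 12.

12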